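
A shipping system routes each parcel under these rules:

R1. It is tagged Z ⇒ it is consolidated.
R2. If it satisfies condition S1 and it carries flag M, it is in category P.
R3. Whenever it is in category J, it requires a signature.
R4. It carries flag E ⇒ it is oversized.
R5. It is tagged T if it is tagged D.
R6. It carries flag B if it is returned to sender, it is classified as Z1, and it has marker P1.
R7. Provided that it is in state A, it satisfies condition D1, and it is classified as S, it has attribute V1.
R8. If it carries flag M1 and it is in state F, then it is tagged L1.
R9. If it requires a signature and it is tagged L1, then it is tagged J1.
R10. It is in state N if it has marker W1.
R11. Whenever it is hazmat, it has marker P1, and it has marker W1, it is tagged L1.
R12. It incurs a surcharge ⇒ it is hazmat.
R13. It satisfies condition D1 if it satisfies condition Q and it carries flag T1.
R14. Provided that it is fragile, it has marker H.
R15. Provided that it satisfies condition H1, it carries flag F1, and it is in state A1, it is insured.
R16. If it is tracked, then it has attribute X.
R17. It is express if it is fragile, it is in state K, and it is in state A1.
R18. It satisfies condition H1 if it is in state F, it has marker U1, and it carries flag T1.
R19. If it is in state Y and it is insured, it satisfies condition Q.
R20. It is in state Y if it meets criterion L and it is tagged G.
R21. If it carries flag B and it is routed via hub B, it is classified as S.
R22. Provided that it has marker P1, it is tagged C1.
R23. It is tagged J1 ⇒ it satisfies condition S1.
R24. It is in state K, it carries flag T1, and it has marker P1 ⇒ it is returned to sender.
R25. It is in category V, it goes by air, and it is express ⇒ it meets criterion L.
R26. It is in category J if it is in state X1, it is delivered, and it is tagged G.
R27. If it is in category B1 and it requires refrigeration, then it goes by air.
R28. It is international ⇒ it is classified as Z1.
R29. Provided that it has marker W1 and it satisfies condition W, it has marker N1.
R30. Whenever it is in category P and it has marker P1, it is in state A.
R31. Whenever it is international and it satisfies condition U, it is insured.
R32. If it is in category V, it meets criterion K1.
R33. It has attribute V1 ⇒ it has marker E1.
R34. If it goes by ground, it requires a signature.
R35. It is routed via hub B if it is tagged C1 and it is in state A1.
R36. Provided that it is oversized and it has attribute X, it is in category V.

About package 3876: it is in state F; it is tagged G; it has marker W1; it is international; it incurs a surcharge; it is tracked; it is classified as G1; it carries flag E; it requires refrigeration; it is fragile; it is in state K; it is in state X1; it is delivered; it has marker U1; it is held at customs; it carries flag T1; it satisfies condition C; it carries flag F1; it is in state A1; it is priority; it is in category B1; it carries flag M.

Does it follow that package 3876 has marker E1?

No

Forward chaining from the given facts derives: is oversized, is in state N, is hazmat, has marker H, has attribute X, is express, satisfies condition H1, is in category J, goes by air, is classified as Z1, is in category V, requires a signature, is insured, meets criterion L, meets criterion K1, is in state Y, satisfies condition Q, satisfies condition D1.
The only rule concluding "it has marker E1" is R33, which needs "it has attribute V1"; that is never established.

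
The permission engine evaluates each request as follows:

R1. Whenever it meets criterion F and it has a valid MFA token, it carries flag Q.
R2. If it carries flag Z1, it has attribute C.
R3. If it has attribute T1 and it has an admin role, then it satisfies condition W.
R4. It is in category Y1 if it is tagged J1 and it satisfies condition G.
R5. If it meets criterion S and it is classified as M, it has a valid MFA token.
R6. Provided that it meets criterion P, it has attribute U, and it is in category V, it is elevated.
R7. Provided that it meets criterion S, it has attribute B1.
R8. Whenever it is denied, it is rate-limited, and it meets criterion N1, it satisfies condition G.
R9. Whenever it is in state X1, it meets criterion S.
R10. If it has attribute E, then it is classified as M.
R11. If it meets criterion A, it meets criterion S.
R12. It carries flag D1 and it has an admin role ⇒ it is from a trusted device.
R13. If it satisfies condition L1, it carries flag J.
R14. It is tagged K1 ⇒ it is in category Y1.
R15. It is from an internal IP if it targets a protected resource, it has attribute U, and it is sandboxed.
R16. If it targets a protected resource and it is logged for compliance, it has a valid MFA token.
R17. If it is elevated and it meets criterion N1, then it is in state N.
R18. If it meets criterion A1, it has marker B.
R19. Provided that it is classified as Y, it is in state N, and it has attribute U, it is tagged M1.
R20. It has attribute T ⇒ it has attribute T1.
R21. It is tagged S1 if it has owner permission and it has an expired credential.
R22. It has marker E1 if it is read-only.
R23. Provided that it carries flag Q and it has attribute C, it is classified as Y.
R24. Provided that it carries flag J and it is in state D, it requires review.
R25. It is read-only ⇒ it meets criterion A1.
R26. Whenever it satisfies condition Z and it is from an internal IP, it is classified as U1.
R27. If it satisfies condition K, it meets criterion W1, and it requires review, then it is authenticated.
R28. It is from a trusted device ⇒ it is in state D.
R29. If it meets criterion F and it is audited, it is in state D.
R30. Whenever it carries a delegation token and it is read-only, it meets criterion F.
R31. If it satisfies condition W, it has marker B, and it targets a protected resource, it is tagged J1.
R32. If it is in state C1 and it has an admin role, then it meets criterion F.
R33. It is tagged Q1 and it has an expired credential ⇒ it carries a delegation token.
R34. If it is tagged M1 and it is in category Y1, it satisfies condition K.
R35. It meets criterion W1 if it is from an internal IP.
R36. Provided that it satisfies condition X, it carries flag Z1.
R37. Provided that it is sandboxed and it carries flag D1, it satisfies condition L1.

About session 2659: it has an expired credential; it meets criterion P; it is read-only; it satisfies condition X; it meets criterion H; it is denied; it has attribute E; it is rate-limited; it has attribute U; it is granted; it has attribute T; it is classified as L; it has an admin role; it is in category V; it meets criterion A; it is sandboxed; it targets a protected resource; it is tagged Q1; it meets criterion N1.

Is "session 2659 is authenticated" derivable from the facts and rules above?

No

Forward chaining from the given facts derives: is elevated, satisfies condition G, is classified as M, meets criterion S, is from an internal IP, is in state N, has attribute T1, has marker E1, meets criterion A1, carries a delegation token, meets criterion W1, carries flag Z1, has attribute C, satisfies condition W, has a valid MFA token, has attribute B1, has marker B, meets criterion F, is tagged J1, carries flag Q, is in category Y1, is classified as Y, is tagged M1, satisfies condition K.
The only rule concluding "it is authenticated" is R27, which needs "it requires review"; that is never established.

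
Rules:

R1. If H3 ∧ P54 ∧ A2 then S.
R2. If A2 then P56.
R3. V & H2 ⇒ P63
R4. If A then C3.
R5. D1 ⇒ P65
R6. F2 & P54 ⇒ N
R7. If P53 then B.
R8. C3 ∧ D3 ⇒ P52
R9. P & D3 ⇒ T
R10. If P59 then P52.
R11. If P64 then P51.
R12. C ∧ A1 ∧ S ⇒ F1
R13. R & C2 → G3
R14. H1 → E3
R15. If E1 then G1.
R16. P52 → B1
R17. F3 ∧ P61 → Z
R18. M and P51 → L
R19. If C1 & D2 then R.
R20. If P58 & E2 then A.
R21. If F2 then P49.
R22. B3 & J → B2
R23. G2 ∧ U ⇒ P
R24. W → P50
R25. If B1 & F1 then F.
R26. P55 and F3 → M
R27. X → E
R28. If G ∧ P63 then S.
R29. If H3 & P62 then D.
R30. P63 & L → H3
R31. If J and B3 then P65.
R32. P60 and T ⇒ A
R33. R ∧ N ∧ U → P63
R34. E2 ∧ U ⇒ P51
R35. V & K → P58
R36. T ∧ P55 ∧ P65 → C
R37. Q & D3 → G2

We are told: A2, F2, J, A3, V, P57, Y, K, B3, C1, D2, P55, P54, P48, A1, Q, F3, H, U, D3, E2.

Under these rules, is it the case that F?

Yes

N  (by R6: F2, P54)
R  (by R19: C1, D2)
M  (by R26: P55, F3)
P65  (by R31: J, B3)
P63  (by R33: R, N, U)
P51  (by R34: E2, U)
P58  (by R35: V, K)
G2  (by R37: Q, D3)
L  (by R18: M, P51)
A  (by R20: P58, E2)
P  (by R23: G2, U)
H3  (by R30: P63, L)
S  (by R1: H3, P54, A2)
C3  (by R4: A)
P52  (by R8: C3, D3)
T  (by R9: P, D3)
B1  (by R16: P52)
C  (by R36: T, P55, P65)
F1  (by R12: C, A1, S)
F  (by R25: B1, F1)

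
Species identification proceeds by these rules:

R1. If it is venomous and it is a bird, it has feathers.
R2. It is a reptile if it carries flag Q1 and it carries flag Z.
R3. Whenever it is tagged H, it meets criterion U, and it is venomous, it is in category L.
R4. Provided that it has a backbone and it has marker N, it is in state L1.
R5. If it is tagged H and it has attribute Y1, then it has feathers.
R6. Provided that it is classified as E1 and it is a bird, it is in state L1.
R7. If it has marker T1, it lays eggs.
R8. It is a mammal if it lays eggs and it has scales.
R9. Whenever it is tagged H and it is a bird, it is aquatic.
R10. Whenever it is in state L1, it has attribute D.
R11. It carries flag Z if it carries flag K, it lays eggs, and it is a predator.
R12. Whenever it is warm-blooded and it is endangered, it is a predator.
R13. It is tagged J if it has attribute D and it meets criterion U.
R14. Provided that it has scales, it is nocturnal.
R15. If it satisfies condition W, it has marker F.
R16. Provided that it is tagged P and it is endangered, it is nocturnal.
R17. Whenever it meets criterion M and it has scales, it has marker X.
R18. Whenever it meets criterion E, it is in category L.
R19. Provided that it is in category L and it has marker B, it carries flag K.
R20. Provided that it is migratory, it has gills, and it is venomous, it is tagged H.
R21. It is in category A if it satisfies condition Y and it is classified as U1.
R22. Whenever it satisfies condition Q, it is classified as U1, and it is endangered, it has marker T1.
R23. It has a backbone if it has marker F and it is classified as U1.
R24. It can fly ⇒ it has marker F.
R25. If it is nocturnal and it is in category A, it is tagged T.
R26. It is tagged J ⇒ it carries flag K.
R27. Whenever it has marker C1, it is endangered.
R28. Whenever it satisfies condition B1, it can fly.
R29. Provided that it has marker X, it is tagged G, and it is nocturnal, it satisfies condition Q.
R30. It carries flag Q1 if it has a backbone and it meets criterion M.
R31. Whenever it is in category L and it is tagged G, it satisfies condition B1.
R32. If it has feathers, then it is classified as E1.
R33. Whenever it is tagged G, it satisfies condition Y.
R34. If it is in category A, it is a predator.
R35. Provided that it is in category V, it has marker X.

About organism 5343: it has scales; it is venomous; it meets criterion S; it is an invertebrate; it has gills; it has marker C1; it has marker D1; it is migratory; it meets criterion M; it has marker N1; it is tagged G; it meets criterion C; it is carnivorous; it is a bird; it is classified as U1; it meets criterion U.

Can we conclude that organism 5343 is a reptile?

Yes

By R1 (it is venomous, it is a bird): it has feathers.
By R14 (it has scales): it is nocturnal.
By R17 (it meets criterion M, it has scales): it has marker X.
By R20 (it is migratory, it has gills, it is venomous): it is tagged H.
By R27 (it has marker C1): it is endangered.
By R29 (it has marker X, it is tagged G, it is nocturnal): it satisfies condition Q.
By R32 (it has feathers): it is classified as E1.
By R33 (it is tagged G): it satisfies condition Y.
By R3 (it is tagged H, it meets criterion U, it is venomous): it is in category L.
By R6 (it is classified as E1, it is a bird): it is in state L1.
By R10 (it is in state L1): it has attribute D.
By R13 (it has attribute D, it meets criterion U): it is tagged J.
By R21 (it satisfies condition Y, it is classified as U1): it is in category A.
By R22 (it satisfies condition Q, it is classified as U1, it is endangered): it has marker T1.
By R26 (it is tagged J): it carries flag K.
By R31 (it is in category L, it is tagged G): it satisfies condition B1.
By R34 (it is in category A): it is a predator.
By R7 (it has marker T1): it lays eggs.
By R11 (it carries flag K, it lays eggs, it is a predator): it carries flag Z.
By R28 (it satisfies condition B1): it can fly.
By R24 (it can fly): it has marker F.
By R23 (it has marker F, it is classified as U1): it has a backbone.
By R30 (it has a backbone, it meets criterion M): it carries flag Q1.
By R2 (it carries flag Q1, it carries flag Z): it is a reptile.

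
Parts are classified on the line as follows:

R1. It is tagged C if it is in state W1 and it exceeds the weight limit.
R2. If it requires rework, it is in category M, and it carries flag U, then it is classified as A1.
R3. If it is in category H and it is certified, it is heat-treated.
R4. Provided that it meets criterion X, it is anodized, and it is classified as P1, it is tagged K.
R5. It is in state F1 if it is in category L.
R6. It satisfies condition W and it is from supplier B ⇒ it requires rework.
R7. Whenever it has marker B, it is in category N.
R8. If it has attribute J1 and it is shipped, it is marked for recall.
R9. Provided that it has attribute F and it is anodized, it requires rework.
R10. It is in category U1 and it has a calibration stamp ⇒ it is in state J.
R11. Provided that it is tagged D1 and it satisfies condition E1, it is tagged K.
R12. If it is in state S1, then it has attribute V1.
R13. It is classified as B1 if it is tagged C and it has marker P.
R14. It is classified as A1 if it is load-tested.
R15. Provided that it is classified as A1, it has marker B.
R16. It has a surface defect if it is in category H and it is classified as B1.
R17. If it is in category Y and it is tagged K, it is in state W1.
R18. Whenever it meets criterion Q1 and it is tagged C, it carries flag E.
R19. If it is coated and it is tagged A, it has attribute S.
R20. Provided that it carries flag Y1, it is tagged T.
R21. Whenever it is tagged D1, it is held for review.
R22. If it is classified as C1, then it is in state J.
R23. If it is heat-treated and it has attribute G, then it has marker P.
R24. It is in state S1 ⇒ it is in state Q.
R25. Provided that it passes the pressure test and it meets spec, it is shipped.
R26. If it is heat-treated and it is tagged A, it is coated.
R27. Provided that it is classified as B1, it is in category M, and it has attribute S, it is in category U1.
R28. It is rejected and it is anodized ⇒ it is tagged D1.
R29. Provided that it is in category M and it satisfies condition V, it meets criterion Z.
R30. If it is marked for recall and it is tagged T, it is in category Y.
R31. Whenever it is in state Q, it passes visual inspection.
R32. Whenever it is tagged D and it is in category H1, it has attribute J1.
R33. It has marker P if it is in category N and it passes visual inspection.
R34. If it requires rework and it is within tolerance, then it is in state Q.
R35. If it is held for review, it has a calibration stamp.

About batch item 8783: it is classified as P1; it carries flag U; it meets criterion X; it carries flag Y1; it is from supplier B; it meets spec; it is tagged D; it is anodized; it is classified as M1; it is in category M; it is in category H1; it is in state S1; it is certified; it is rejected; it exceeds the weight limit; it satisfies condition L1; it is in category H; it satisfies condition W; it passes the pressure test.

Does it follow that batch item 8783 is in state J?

No

Forward chaining from the given facts derives: is heat-treated, is tagged K, requires rework, has attribute V1, is tagged T, is in state Q, is shipped, is tagged D1, passes visual inspection, has attribute J1, is classified as A1, is marked for recall, has marker B, is held for review, is in category Y, has a calibration stamp, is in category N, is in state W1, has marker P, is tagged C, is classified as B1, has a surface defect.
Rules concluding "it is in state J": R10 needs "it is in category U1"; R22 needs "it is classified as C1" — none of these are established.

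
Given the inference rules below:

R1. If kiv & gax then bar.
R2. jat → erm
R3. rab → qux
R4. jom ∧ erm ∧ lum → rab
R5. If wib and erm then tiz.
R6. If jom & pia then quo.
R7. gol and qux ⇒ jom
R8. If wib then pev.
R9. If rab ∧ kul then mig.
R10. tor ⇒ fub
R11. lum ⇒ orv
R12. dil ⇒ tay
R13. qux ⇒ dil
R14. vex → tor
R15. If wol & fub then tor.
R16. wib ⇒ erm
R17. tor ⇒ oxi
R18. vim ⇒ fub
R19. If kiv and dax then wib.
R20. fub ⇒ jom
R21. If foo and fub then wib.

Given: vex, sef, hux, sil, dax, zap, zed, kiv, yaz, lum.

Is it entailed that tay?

Yes

tor  (by R14: vex)
wib  (by R19: kiv, dax)
fub  (by R10: tor)
erm  (by R16: wib)
jom  (by R20: fub)
rab  (by R4: jom, erm, lum)
qux  (by R3: rab)
dil  (by R13: qux)
tay  (by R12: dil)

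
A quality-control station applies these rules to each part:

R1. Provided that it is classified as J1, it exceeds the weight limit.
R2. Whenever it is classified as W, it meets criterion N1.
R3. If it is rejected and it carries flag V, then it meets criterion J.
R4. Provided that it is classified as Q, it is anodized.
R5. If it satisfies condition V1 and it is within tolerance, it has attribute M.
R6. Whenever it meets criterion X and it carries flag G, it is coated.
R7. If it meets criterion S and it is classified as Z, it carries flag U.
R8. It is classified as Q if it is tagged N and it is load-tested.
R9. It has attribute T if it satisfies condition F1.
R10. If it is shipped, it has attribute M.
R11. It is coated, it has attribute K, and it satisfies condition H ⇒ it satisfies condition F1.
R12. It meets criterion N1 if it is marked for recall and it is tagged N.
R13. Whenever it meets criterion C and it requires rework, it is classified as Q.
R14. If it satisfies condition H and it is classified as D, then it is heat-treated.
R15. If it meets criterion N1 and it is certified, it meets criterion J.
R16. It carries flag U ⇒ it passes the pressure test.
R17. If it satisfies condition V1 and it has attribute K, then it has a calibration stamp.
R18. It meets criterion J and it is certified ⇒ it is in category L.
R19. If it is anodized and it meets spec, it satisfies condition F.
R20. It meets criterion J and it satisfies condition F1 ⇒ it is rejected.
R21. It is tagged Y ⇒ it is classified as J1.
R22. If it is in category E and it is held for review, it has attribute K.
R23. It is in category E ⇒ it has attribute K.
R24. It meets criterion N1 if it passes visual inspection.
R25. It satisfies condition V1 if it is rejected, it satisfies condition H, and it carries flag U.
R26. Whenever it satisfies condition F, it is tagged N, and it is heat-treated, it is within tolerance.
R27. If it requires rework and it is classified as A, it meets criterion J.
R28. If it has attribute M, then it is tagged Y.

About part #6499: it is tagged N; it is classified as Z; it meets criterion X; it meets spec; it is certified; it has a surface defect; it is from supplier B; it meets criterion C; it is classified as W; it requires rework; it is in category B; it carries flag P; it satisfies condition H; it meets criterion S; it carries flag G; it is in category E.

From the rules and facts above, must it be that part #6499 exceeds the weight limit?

No

Forward chaining from the given facts derives: meets criterion N1, is coated, carries flag U, is classified as Q, meets criterion J, passes the pressure test, is in category L, has attribute K, is anodized, satisfies condition F1, satisfies condition F, is rejected, satisfies condition V1, has attribute T, has a calibration stamp.
The only rule concluding "it exceeds the weight limit" is R1, which needs "it is classified as J1"; that is never established.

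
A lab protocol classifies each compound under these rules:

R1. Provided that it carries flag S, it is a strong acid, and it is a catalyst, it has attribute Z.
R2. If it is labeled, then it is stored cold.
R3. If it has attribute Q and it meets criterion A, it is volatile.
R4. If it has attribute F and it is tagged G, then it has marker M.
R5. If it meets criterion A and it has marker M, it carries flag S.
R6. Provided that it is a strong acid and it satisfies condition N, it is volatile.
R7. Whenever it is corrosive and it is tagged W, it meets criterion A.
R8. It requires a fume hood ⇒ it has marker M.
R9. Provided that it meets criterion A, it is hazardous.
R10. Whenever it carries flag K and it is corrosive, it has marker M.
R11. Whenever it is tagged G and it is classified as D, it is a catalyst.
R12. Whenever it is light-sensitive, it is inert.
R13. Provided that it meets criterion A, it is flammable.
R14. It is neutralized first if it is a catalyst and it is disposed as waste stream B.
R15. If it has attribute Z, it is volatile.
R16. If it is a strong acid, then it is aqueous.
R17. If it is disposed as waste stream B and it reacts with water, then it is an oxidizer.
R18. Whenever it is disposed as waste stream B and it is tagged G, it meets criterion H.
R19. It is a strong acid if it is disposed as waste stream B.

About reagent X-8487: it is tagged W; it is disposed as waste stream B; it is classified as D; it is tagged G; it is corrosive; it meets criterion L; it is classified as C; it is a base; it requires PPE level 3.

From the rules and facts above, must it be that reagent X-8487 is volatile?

No

Forward chaining from the given facts derives: meets criterion A, is hazardous, is a catalyst, is flammable, is neutralized first, meets criterion H, is a strong acid, is aqueous.
Rules concluding "it is volatile": R3 needs "it has attribute Q"; R6 needs "it satisfies condition N"; R15 needs "it has attribute Z" — none of these are established.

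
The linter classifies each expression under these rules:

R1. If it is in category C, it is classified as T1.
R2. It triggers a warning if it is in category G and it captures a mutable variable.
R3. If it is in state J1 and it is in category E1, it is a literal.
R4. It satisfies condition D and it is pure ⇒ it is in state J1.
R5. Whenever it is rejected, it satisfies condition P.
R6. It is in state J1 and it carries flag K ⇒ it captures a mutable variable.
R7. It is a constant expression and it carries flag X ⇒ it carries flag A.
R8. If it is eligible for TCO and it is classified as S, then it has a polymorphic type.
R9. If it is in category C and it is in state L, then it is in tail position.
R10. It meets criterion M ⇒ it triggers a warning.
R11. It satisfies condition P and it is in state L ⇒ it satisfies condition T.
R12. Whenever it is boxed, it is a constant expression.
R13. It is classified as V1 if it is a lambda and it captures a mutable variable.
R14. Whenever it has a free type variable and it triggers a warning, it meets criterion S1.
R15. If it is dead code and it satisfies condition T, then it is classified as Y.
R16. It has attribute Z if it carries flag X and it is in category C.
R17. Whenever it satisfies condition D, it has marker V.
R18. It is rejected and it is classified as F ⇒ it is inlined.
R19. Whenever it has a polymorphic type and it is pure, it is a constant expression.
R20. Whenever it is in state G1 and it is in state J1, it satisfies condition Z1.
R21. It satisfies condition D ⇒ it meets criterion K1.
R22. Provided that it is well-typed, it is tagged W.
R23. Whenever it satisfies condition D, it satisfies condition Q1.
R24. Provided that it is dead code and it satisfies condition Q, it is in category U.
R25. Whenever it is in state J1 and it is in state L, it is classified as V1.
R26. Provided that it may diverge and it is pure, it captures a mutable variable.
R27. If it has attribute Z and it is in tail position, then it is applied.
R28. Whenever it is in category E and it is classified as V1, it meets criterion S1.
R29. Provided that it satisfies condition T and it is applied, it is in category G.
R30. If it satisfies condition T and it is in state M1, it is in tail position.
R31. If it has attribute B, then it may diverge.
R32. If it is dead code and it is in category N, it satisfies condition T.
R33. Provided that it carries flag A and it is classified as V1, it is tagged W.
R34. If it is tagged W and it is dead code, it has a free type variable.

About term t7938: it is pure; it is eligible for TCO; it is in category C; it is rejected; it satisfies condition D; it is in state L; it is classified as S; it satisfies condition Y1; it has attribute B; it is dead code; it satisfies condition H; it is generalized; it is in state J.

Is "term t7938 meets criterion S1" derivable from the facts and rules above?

No

Forward chaining from the given facts derives: is classified as T1, is in state J1, satisfies condition P, has a polymorphic type, is in tail position, satisfies condition T, is classified as Y, has marker V, is a constant expression, meets criterion K1, satisfies condition Q1, is classified as V1, may diverge, captures a mutable variable.
Rules concluding "it meets criterion S1": R14 needs "it has a free type variable"; R28 needs "it is in category E" — none of these are established.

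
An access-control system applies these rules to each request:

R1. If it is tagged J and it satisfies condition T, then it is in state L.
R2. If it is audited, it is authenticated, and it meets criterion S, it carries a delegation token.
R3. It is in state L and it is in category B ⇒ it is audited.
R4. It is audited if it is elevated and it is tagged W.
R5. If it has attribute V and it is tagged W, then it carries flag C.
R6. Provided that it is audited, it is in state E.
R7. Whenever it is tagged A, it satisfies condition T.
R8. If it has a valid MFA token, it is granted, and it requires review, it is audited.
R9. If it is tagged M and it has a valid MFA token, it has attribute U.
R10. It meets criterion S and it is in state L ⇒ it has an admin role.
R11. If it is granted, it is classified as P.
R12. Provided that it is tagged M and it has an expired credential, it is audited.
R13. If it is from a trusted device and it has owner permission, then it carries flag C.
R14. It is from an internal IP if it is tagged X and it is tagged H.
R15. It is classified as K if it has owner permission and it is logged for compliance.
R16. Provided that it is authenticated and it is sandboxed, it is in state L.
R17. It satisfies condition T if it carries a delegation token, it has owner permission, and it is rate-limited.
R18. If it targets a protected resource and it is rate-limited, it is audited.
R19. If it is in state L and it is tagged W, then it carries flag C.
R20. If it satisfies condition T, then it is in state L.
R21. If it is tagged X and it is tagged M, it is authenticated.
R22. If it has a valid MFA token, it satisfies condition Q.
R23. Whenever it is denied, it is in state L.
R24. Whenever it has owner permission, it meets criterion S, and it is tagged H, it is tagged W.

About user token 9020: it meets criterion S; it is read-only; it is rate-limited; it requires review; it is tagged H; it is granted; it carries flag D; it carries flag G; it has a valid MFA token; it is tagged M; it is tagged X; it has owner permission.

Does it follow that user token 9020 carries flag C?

By R8 (it has a valid MFA token, it is granted, it requires review): it is audited.
By R21 (it is tagged X, it is tagged M): it is authenticated.
By R24 (it has owner permission, it meets criterion S, it is tagged H): it is tagged W.
By R2 (it is audited, it is authenticated, it meets criterion S): it carries a delegation token.
By R17 (it carries a delegation token, it has owner permission, it is rate-limited): it satisfies condition T.
By R20 (it satisfies condition T): it is in state L.
By R19 (it is in state L, it is tagged W): it carries flag C.

Yes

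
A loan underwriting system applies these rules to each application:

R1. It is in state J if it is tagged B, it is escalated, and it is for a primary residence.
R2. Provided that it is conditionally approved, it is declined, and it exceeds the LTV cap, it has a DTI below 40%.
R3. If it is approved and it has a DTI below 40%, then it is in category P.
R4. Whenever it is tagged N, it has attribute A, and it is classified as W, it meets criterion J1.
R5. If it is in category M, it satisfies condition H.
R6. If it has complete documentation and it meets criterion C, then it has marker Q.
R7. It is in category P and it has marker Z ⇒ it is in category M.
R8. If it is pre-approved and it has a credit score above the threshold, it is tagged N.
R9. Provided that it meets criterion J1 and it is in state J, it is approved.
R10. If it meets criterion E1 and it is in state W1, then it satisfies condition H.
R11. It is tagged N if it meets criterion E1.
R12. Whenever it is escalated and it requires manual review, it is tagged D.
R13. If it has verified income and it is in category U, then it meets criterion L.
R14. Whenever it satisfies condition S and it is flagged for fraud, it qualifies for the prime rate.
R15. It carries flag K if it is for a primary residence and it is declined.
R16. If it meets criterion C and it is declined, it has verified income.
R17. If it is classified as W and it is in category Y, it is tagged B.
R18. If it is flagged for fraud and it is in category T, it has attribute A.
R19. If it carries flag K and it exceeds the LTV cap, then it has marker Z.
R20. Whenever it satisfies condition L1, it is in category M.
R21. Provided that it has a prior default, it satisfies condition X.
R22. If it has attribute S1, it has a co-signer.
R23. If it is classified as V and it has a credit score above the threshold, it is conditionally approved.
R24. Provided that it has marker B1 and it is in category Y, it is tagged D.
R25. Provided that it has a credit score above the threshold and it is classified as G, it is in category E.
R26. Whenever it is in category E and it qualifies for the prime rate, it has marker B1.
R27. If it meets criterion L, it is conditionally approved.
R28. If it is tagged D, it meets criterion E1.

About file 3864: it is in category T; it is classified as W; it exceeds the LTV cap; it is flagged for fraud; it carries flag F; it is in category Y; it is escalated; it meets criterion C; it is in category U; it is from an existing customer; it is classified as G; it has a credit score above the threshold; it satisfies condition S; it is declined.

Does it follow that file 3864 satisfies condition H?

No

Forward chaining from the given facts derives: qualifies for the prime rate, has verified income, is tagged B, has attribute A, is in category E, has marker B1, meets criterion L, is tagged D, is conditionally approved, meets criterion E1, has a DTI below 40%, is tagged N, meets criterion J1.
Rules concluding "it satisfies condition H": R5 needs "it is in category M"; R10 needs "it is in state W1" — none of these are established.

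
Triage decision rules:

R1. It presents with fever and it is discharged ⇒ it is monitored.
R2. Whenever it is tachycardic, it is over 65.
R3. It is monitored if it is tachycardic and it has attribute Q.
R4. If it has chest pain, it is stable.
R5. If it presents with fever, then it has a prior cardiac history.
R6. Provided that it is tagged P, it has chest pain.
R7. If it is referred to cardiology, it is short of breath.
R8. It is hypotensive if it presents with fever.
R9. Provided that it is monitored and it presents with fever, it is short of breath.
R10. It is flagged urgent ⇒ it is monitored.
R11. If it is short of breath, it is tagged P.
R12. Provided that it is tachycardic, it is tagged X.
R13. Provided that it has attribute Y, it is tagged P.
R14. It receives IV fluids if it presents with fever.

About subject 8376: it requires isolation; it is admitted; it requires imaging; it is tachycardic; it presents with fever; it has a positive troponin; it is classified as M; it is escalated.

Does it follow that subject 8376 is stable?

No

Forward chaining from the given facts derives: is over 65, has a prior cardiac history, is hypotensive, is tagged X, receives IV fluids.
The only rule concluding "it is stable" is R4, which needs "it has chest pain"; that is never established.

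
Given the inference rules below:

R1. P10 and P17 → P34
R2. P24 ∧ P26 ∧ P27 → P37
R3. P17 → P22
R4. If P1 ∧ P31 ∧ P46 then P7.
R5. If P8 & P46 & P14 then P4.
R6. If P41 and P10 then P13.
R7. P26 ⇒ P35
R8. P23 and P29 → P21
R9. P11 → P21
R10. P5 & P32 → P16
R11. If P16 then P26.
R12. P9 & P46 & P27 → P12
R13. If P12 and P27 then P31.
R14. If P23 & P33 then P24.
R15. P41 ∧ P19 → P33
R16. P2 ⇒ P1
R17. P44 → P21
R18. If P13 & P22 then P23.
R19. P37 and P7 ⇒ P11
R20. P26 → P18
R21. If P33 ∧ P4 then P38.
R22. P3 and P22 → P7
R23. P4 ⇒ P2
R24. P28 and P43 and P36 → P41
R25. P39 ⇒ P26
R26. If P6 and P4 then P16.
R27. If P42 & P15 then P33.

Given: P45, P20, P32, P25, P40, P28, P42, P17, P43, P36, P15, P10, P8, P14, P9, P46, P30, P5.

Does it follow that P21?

Forward chaining from the given facts derives: P34, P22, P4, P16, P26, P18, P2, P41, P33, P13, P35, P1, P23, P38, P24.
Rules concluding P21: R8 needs P29; R9 needs P11; R17 needs P44 — none of these are established.

No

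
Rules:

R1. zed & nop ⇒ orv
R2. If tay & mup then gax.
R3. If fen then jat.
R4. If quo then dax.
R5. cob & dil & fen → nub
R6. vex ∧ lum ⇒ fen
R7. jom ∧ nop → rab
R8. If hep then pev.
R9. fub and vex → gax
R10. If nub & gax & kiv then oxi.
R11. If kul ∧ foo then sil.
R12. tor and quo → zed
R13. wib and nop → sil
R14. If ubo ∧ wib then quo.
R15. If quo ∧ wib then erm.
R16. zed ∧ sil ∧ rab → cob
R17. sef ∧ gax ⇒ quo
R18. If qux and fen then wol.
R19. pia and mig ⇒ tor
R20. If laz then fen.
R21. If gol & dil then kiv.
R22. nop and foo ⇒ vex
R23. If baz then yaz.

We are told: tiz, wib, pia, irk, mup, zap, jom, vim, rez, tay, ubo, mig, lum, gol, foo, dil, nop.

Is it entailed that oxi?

Yes

gax  (by R2: tay, mup)
rab  (by R7: jom, nop)
sil  (by R13: wib, nop)
quo  (by R14: ubo, wib)
tor  (by R19: pia, mig)
kiv  (by R21: gol, dil)
vex  (by R22: nop, foo)
fen  (by R6: vex, lum)
zed  (by R12: tor, quo)
cob  (by R16: zed, sil, rab)
nub  (by R5: cob, dil, fen)
oxi  (by R10: nub, gax, kiv)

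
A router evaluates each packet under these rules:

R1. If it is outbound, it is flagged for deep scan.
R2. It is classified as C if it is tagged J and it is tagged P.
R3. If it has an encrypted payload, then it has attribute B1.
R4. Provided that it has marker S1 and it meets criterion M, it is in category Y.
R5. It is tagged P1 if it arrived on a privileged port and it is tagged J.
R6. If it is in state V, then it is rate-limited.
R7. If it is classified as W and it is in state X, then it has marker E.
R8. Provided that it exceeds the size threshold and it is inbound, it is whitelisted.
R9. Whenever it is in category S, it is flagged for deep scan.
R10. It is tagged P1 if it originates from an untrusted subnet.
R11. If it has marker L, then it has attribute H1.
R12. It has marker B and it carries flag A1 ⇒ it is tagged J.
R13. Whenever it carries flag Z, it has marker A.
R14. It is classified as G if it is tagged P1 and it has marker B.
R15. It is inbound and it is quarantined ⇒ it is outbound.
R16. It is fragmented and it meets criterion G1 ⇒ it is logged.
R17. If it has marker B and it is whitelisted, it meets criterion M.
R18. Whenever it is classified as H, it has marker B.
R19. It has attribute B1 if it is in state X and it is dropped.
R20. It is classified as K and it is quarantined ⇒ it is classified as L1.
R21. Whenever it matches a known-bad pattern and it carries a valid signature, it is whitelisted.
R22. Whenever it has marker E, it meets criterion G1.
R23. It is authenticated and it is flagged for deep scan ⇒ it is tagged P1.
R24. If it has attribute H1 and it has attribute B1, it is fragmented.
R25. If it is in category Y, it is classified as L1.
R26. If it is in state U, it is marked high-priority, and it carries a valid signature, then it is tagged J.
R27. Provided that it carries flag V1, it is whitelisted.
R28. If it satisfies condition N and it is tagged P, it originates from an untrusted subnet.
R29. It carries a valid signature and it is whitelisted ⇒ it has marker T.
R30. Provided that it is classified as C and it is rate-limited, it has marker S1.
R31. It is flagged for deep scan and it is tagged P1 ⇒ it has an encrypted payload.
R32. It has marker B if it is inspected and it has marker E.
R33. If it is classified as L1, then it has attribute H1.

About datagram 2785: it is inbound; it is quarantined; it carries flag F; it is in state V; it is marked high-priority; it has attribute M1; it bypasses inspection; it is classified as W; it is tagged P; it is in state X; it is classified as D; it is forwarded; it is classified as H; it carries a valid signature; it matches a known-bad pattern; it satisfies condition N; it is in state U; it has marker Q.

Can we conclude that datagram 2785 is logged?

Yes

By R6 (it is in state V): it is rate-limited.
By R7 (it is classified as W, it is in state X): it has marker E.
By R15 (it is inbound, it is quarantined): it is outbound.
By R18 (it is classified as H): it has marker B.
By R21 (it matches a known-bad pattern, it carries a valid signature): it is whitelisted.
By R22 (it has marker E): it meets criterion G1.
By R26 (it is in state U, it is marked high-priority, it carries a valid signature): it is tagged J.
By R28 (it satisfies condition N, it is tagged P): it originates from an untrusted subnet.
By R1 (it is outbound): it is flagged for deep scan.
By R2 (it is tagged J, it is tagged P): it is classified as C.
By R10 (it originates from an untrusted subnet): it is tagged P1.
By R17 (it has marker B, it is whitelisted): it meets criterion M.
By R30 (it is classified as C, it is rate-limited): it has marker S1.
By R31 (it is flagged for deep scan, it is tagged P1): it has an encrypted payload.
By R3 (it has an encrypted payload): it has attribute B1.
By R4 (it has marker S1, it meets criterion M): it is in category Y.
By R25 (it is in category Y): it is classified as L1.
By R33 (it is classified as L1): it has attribute H1.
By R24 (it has attribute H1, it has attribute B1): it is fragmented.
By R16 (it is fragmented, it meets criterion G1): it is logged.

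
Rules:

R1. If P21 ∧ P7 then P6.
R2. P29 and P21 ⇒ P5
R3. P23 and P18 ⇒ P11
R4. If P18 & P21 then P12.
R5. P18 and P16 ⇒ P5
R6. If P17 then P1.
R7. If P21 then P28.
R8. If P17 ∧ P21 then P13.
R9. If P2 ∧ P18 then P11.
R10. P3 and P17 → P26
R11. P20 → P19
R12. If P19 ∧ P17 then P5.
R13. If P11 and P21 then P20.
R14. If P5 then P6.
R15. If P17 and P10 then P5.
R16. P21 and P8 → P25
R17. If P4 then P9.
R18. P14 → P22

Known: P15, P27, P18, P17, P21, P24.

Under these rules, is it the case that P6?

Forward chaining from the given facts derives: P12, P1, P28, P13.
Rules concluding P6: R1 needs P7; R14 needs P5 — none of these are established.

No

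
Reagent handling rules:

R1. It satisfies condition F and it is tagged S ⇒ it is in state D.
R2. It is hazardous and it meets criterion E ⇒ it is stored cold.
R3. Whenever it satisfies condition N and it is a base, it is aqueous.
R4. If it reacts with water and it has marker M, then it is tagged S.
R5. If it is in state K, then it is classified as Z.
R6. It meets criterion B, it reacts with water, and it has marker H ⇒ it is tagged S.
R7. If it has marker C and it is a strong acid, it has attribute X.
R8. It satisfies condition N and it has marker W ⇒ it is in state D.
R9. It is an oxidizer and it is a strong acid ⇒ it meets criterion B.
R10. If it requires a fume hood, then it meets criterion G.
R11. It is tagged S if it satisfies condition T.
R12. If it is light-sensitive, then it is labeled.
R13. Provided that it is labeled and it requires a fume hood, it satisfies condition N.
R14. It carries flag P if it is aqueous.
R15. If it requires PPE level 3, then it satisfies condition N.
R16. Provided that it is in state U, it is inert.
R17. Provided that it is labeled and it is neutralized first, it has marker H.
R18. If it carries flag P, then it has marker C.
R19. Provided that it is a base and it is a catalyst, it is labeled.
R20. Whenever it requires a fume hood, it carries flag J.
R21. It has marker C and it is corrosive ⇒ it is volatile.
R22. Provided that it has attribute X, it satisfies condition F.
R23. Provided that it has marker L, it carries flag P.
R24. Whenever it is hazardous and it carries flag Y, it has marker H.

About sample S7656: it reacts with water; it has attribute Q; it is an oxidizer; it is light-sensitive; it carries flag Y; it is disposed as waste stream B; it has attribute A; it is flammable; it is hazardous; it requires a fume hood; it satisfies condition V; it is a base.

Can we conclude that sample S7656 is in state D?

No

Forward chaining from the given facts derives: meets criterion G, is labeled, satisfies condition N, carries flag J, has marker H, is aqueous, carries flag P, has marker C.
Rules concluding "it is in state D": R1 needs "it satisfies condition F"; R8 needs "it has marker W" — none of these are established.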